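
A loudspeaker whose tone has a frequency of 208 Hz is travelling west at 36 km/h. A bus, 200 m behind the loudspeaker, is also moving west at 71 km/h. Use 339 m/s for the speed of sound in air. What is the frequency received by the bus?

36 km/h = 10 m/s; 71 km/h = 19.72 m/s.
The bus is behind, so the loudspeaker is moving away from it while the bus is moving toward the loudspeaker.
Both move, so f' = f · (v + v_o)/(v + v_s).
f' = 208 × (339 + 19.72)/(339 + 10) = 208 × 358.72/349 ≈ 214 Hz.

214 Hz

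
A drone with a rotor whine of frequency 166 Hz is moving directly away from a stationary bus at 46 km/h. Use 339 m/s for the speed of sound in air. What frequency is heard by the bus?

160 Hz

46 km/h = 12.78 m/s.
Moving source, stationary observer: f' = f · v/(v + v_s) since the source is receding.
f' = 166 × 339/(339 + 12.78) = 166 × 339/351.8 ≈ 160 Hz.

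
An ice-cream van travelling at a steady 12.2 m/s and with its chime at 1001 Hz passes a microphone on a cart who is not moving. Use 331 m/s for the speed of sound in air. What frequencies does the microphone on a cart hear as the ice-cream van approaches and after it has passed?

Approaching: f₁ = f · v/(v − v_s) = 1001 × 331/318.8 ≈ 1039 Hz.
Receding: f₂ = f · v/(v + v_s) = 1001 × 331/343.2 ≈ 965 Hz.

1039 Hz approaching; 965 Hz receding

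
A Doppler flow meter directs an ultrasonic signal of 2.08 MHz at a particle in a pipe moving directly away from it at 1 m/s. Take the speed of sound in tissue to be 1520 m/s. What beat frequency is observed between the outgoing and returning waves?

The particle in a pipe first receives the wave as a moving observer: f₁ = f₀ · (v − u)/v = 2.08 × (1520 − 1)/1520 ≈ 2.07863 MHz.
On reflection it acts as a source moving away from the stationary detector: f₂ = f₁ · v/(v + u) = 2.07863 × 1520/1521 ≈ 2.07726 MHz.
Beat frequency (with f₀ = 2080000 Hz): |f₂ − f₀| = 2u·f₀/(v + u) = 2 × 1 × 2080000/1521 ≈ 2735 Hz.

2735 Hz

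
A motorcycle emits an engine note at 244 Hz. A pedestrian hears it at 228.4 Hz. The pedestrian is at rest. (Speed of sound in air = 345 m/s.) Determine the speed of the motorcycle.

f' < f, so the motorcycle is receding.
f' = f · v/(v + v_s) ⇒ v_s = v · |1 − f/f'|.
v_s = 345 × |1 − 244/228.4| = 345 × 0.0683 ≈ 23.6 m/s.

23.6 m/s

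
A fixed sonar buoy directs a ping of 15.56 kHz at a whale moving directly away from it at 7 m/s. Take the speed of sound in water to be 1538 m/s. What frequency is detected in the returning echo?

15.42 kHz

At the whale (a moving observer), f₁ = f₀ · (v − u)/v = 15.56 × 1531/1538 ≈ 15.49 kHz.
On reflection it acts as a source moving away from the stationary detector: f₂ = f₁ · v/(v + u) = 15.49 × 1538/1545 ≈ 15.42 kHz.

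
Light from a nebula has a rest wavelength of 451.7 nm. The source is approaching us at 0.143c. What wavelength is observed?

391.1 nm

Relativistic Doppler for wavelength: λ' = λ₀ · √((1 − β)/(1 + β)).
λ' = 451.7 × √(0.8570/1.1430) = 451.7 × 0.86590 ≈ 391.1 nm.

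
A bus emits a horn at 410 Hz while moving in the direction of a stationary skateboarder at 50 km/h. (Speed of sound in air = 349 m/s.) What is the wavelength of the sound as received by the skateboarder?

50 km/h = 13.89 m/s.
With the source moving toward a stationary observer, f' = f · v/(v − v_s).
f' = 410 × 349/(349 − 13.89) ≈ 427 Hz.
λ' = v/f' = 349/426.993 ≈ 81.7 cm.

81.7 cm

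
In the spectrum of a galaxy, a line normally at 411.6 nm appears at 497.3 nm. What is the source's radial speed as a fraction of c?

0.187c

λ'/λ₀ = 1.2082 > 1 (redshift), so the source is receding.
λ'/λ₀ = √((1 + β)/(1 − β)) for a receding source ⇒ β = (r² − 1)/(r² + 1) with r = λ'/λ₀.
β = (1.4598 − 1)/(1.4598 + 1) ≈ 0.187.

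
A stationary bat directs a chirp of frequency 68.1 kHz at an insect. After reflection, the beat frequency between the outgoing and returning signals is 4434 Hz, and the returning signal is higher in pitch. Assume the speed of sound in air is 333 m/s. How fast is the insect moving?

10.5 m/s

Double Doppler shift off a moving reflector: f₂ = f₀ · (v + u)/(v − u) (u > 0 toward emitter).
Returning signal is higher, so f₂ = f₀ + Δf = 68100 + 4434 = 72534 Hz.
Rearranging, u = v · (f₂ − f₀)/(f₂ + f₀) = 333 × 4434/140634 ≈ 10.5 m/s.
So the insect is moving at 10.5 m/s toward the emitter.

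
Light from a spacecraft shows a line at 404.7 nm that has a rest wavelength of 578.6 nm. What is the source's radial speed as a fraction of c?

λ'/λ₀ = 0.6994 < 1 (blueshift), so the source is approaching.
λ'/λ₀ = √((1 − β)/(1 + β)) for an approaching source ⇒ β = (1 − r²)/(1 + r²) with r = λ'/λ₀.
β = (1 − 0.4892)/(1 + 0.4892) ≈ 0.343.

0.343c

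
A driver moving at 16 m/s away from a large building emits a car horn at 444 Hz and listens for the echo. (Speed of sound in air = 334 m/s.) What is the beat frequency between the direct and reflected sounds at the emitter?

The large building receives the sound from a moving source: f₁ = f₀ · v/(v + v_e) = 444 × 334/350 ≈ 423.7 Hz.
On the return leg the driver is a moving observer: f₂ = f₁ · (v − v_e)/v = 423.7 × 318/334 ≈ 403.4 Hz.
Equivalently f₂ = f₀ · (v − v_e)/(v + v_e).
Beat against the emitted tone: |f₂ − f₀| = 2v_e·f₀/(v + v_e) = 2 × 16 × 444/350 ≈ 40.6 Hz.

40.6 Hz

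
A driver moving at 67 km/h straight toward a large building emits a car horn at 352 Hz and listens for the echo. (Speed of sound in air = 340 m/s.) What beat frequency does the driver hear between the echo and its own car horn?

40.8 Hz

67 km/h = 18.61 m/s.
The large building receives the sound from a moving source: f₁ = f₀ · v/(v − v_e) = 352 × 340/321.39 ≈ 372.4 Hz.
On the return leg the driver is a moving observer: f₂ = f₁ · (v + v_e)/v = 372.4 × 358.61/340 ≈ 392.8 Hz.
Beat against the emitted tone: |f₂ − f₀| = 2v_e·f₀/(v − v_e) = 2 × 18.61 × 352/321.39 ≈ 40.8 Hz.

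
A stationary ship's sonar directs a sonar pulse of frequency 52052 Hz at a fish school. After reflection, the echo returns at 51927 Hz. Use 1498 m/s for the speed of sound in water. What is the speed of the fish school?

1.80 m/s

Double Doppler shift off a moving reflector: f₂ = f₀ · (v + u)/(v − u) (u > 0 toward emitter).
Rearranging, u = v · (f₂ − f₀)/(f₂ + f₀) = 1498 × -125/103979 ≈ -1.80 m/s.
So the fish school is moving at 1.80 m/s away from the emitter.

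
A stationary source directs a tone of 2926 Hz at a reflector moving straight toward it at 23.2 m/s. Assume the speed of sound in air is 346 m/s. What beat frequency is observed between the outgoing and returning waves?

The reflector first receives the wave as a moving observer: f₁ = f₀ · (v + u)/v = 2926 × (346 + 23.2)/346 ≈ 3122 Hz.
The reflection then acts as a moving source: f₂ = f₁ · v/(v − u) ≈ 3347 Hz.
Equivalently f₂ = f₀ · (v + u)/(v − u).
Beat frequency: |f₂ − f₀| = 2u·f₀/(v − u) = 2 × 23.2 × 2926/322.8 ≈ 421 Hz.

421 Hz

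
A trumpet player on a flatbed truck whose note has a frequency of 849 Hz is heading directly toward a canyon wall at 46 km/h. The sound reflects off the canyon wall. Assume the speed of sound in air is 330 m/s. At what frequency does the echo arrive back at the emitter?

46 km/h = 12.78 m/s.
The canyon wall receives the sound from a moving source: f₁ = f₀ · v/(v − v_e) = 849 × 330/317.22 ≈ 883 Hz.
On the return leg the trumpet player on a flatbed truck is a moving observer: f₂ = f₁ · (v + v_e)/v = 883 × 342.78/330 ≈ 917 Hz.

917 Hz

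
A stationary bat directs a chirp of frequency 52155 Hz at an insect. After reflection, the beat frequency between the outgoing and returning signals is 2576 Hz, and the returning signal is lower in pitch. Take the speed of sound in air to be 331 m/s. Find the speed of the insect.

Double Doppler shift off a moving reflector: f₂ = f₀ · (v + u)/(v − u) (u > 0 toward emitter).
Returning signal is lower, so f₂ = f₀ − Δf = 52155 − 2576 = 49579 Hz.
Rearranging, u = v · (f₂ − f₀)/(f₂ + f₀) = 331 × -2576/101734 ≈ -8.4 m/s.
So the insect is moving at 8.4 m/s away from the emitter.

8.4 m/s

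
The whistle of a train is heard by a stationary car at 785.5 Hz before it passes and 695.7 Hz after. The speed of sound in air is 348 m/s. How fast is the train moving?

f₁/f₂ = (v + v_s)/(v − v_s), so v_s = v · (f₁ − f₂)/(f₁ + f₂).
v_s = 348 × (785.5 − 695.7)/(785.5 + 695.7) = 348 × 89.8/1481.2 ≈ 21.1 m/s.

21.1 m/s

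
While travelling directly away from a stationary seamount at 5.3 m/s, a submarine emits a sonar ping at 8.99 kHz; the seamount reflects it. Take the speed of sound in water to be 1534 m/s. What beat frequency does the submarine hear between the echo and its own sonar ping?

62 Hz

The seamount receives the sound from a moving source: f₁ = f₀ · v/(v + v_e) = 8.99 × 1534/1539.3 ≈ 8.9590 kHz.
On the return leg the submarine is a moving observer: f₂ = f₁ · (v − v_e)/v = 8.9590 × 1528.7/1534 ≈ 8.9281 kHz.
Equivalently f₂ = f₀ · (v − v_e)/(v + v_e).
Beat against the emitted tone (with f₀ = 8990 Hz): |f₂ − f₀| = 2v_e·f₀/(v + v_e) = 2 × 5.3 × 8990/1539.3 ≈ 62 Hz.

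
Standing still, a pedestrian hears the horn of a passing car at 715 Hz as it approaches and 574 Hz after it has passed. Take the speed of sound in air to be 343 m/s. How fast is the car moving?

38 m/s

f₁/f₂ = (v + v_s)/(v − v_s), so v_s = v · (f₁ − f₂)/(f₁ + f₂).
v_s = 343 × (715 − 574)/(715 + 574) = 343 × 141/1289 ≈ 38 m/s.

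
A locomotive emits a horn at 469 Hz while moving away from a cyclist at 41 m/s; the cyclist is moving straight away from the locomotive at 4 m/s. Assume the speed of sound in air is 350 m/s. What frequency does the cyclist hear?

415 Hz

With source receding and observer receding, f' = f · (v − v_o)/(v + v_s).
f' = 469 × (350 − 4)/(350 + 41) = 469 × 346/391 ≈ 415 Hz.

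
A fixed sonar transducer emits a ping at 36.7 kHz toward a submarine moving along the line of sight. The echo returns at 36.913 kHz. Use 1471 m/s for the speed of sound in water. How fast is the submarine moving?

Double Doppler shift off a moving reflector: f₂ = f₀ · (v + u)/(v − u) (u > 0 toward emitter).
Rearranging, u = v · (f₂ − f₀)/(f₂ + f₀) = 1471 × 0.213/73.613 ≈ 4.3 m/s.
So the submarine is moving at 4.3 m/s toward the emitter.

4.3 m/s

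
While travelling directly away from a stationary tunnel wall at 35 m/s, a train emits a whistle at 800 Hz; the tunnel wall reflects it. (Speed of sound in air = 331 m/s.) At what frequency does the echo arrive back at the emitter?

647 Hz

The tunnel wall receives the sound from a moving source: f₁ = f₀ · v/(v + v_e) = 800 × 331/366 ≈ 723 Hz.
On the return leg the train is a moving observer: f₂ = f₁ · (v − v_e)/v = 723 × 296/331 ≈ 647 Hz.
Equivalently f₂ = f₀ · (v − v_e)/(v + v_e).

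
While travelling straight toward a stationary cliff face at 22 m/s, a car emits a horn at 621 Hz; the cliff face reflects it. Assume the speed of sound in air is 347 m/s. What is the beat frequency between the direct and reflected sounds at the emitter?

84 Hz

The cliff face receives the sound from a moving source: f₁ = f₀ · v/(v − v_e) = 621 × 347/325 ≈ 663.0 Hz.
On the return leg the car is a moving observer: f₂ = f₁ · (v + v_e)/v = 663.0 × 369/347 ≈ 705.1 Hz.
Equivalently f₂ = f₀ · (v + v_e)/(v − v_e).
Beat against the emitted tone: |f₂ − f₀| = 2v_e·f₀/(v − v_e) = 2 × 22 × 621/325 ≈ 84 Hz.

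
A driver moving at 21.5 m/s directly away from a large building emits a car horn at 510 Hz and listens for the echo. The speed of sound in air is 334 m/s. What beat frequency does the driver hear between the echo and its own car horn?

The large building receives the sound from a moving source: f₁ = f₀ · v/(v + v_e) = 510 × 334/355.5 ≈ 479.2 Hz.
On the return leg the driver is a moving observer: f₂ = f₁ · (v − v_e)/v = 479.2 × 312.5/334 ≈ 448.3 Hz.
Beat against the emitted tone: |f₂ − f₀| = 2v_e·f₀/(v + v_e) = 2 × 21.5 × 510/355.5 ≈ 62 Hz.

62 Hz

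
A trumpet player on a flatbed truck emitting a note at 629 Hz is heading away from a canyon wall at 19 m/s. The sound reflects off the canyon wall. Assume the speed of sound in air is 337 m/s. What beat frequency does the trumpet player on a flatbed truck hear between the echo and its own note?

The canyon wall receives the sound from a moving source: f₁ = f₀ · v/(v + v_e) = 629 × 337/356 ≈ 595.4 Hz.
On the return leg the trumpet player on a flatbed truck is a moving observer: f₂ = f₁ · (v − v_e)/v = 595.4 × 318/337 ≈ 561.9 Hz.
Beat against the emitted tone: |f₂ − f₀| = 2v_e·f₀/(v + v_e) = 2 × 19 × 629/356 ≈ 67 Hz.

67 Hz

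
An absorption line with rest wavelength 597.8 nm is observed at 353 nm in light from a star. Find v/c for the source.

0.483c

λ'/λ₀ = 0.5905 < 1 (blueshift), so the source is approaching.
λ'/λ₀ = √((1 − β)/(1 + β)) for an approaching source ⇒ β = (1 − r²)/(1 + r²) with r = λ'/λ₀.
β = (1 − 0.3487)/(1 + 0.3487) ≈ 0.483.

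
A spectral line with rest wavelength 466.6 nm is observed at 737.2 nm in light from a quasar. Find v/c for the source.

λ'/λ₀ = 1.5799 > 1 (redshift), so the source is receding.
λ'/λ₀ = √((1 + β)/(1 − β)) for a receding source ⇒ β = (r² − 1)/(r² + 1) with r = λ'/λ₀.
β = (2.4962 − 1)/(2.4962 + 1) ≈ 0.428.

0.428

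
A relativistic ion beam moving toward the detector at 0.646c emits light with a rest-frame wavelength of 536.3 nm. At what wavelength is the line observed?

Relativistic Doppler for wavelength: λ' = λ₀ · √((1 − β)/(1 + β)).
λ' = 536.3 × √(0.3540/1.6460) = 536.3 × 0.46375 ≈ 248.7 nm.

248.7 nm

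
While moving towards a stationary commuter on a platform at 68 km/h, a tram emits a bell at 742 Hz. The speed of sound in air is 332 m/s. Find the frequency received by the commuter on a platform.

68 km/h = 18.89 m/s.
With the source moving toward a stationary observer, f' = f · v/(v − v_s).
f' = 742 × 332/(332 − 18.89) = 742 × 332/313.1 ≈ 787 Hz.

787 Hz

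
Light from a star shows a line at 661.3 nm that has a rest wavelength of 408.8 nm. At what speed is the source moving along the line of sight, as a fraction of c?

λ'/λ₀ = 1.6177 > 1 (redshift), so the source is receding.
λ'/λ₀ = √((1 + β)/(1 − β)) for a receding source ⇒ β = (r² − 1)/(r² + 1) with r = λ'/λ₀.
β = (2.6168 − 1)/(2.6168 + 1) ≈ 0.447.

0.447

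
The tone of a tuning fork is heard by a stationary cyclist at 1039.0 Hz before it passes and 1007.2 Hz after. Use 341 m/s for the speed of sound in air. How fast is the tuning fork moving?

5.3 m/s

f₁/f₂ = (v + v_s)/(v − v_s), so v_s = v · (f₁ − f₂)/(f₁ + f₂).
v_s = 341 × (1039.0 − 1007.2)/(1039.0 + 1007.2) = 341 × 31.8/2046.2 ≈ 5.3 m/s.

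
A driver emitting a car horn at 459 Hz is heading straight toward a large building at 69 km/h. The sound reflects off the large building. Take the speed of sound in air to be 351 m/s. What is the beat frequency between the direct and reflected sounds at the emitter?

69 km/h = 19.17 m/s.
The large building receives the sound from a moving source: f₁ = f₀ · v/(v − v_e) = 459 × 351/331.83 ≈ 485.5 Hz.
On the return leg the driver is a moving observer: f₂ = f₁ · (v + v_e)/v = 485.5 × 370.17/351 ≈ 512.0 Hz.
Beat against the emitted tone: |f₂ − f₀| = 2v_e·f₀/(v − v_e) = 2 × 19.17 × 459/331.83 ≈ 53.0 Hz.

53.0 Hz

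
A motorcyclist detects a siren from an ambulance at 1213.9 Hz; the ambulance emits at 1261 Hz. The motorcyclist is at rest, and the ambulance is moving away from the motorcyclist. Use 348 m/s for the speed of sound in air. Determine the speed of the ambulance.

f' = f · v/(v + v_s) ⇒ v_s = v · |1 − f/f'|.
v_s = 348 × |1 − 1261/1213.9| = 348 × 0.0388 ≈ 13.5 m/s.

13.5 m/s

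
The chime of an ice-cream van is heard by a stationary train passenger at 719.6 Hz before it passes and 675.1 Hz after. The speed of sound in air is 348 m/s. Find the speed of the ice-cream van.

11.1 m/s

f₁/f₂ = (v + v_s)/(v − v_s), so v_s = v · (f₁ − f₂)/(f₁ + f₂).
v_s = 348 × (719.6 − 675.1)/(719.6 + 675.1) = 348 × 44.5/1394.7 ≈ 11.1 m/s.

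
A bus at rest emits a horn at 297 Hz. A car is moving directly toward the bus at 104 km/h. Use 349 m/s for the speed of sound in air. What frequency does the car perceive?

322 Hz

104 km/h = 28.89 m/s.
Only the observer moves, toward the source, so f' = f · (v + v_o)/v.
f' = 297 × (349 + 28.89)/349 = 297 × 377.89/349 ≈ 322 Hz.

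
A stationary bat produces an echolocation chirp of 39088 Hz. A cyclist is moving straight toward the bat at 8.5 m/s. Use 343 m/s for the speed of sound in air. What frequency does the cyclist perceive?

40057 Hz

Only the observer moves, toward the source, so f' = f · (v + v_o)/v.
f' = 39088 × (343 + 8.5)/343 = 39088 × 351.5/343 ≈ 40057 Hz.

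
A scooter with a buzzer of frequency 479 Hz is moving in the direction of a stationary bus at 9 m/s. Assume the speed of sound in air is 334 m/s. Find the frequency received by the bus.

492 Hz

Only the source moves, toward the listener, so f' = f · v/(v − v_s).
f' = 479 × 334/(334 − 9) = 479 × 334/325 ≈ 492 Hz.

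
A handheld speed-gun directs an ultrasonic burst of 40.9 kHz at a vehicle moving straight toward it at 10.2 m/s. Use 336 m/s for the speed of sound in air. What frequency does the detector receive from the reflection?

The vehicle first receives the wave as a moving observer: f₁ = f₀ · (v + u)/v = 40.9 × (336 + 10.2)/336 ≈ 42.1 kHz.
On reflection it acts as a source moving toward the stationary detector: f₂ = f₁ · v/(v − u) = 42.1 × 336/325.8 ≈ 43.5 kHz.
Equivalently f₂ = f₀ · (v + u)/(v − u).

43.5 kHz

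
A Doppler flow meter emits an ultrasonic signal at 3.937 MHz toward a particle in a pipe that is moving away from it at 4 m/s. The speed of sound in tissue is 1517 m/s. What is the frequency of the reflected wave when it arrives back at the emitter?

The particle in a pipe first receives the wave as a moving observer: f₁ = f₀ · (v − u)/v = 3.937 × (1517 − 4)/1517 ≈ 3.927 MHz.
On reflection it acts as a source moving away from the stationary detector: f₂ = f₁ · v/(v + u) = 3.927 × 1517/1521 ≈ 3.916 MHz.
Equivalently f₂ = f₀ · (v − u)/(v + u).

3.916 MHz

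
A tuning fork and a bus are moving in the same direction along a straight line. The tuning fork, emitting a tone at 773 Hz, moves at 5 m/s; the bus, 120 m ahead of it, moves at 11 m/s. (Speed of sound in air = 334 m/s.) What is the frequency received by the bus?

759 Hz

The bus is ahead, so the tuning fork is moving toward it while the bus is moving away from the tuning fork.
With source approaching and observer receding, f' = f · (v − v_o)/(v − v_s).
f' = 773 × (334 − 11)/(334 − 5) = 773 × 323/329 ≈ 759 Hz.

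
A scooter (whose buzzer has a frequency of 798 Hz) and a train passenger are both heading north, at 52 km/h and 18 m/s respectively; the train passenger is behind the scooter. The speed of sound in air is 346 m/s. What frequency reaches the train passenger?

806 Hz

52 km/h = 14.44 m/s.
The train passenger is behind, so the scooter is moving away from it while the train passenger is moving toward the scooter.
With source receding and observer approaching, f' = f · (v + v_o)/(v + v_s).
f' = 798 × (346 + 18)/(346 + 14.44) = 798 × 364/360.44 ≈ 806 Hz.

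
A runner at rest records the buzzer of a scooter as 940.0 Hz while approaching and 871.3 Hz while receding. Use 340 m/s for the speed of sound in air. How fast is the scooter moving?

f₁/f₂ = (v + v_s)/(v − v_s), so v_s = v · (f₁ − f₂)/(f₁ + f₂).
v_s = 340 × (940.0 − 871.3)/(940.0 + 871.3) = 340 × 68.7/1811.3 ≈ 12.9 m/s.

12.9 m/s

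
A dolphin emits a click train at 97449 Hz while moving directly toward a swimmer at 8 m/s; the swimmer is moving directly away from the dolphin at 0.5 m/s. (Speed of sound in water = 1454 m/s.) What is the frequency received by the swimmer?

97954 Hz

General Doppler shift: f' = f · (v − v_o)/(v − v_s).
f' = 97449 × (1454 − 0.5)/(1454 − 8) = 97449 × 1453.5/1446 ≈ 97954 Hz.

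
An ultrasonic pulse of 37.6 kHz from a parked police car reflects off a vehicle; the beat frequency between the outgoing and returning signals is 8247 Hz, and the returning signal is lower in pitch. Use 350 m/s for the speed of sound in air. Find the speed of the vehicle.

43 m/s

Double Doppler shift off a moving reflector: f₂ = f₀ · (v + u)/(v − u) (u > 0 toward emitter).
Returning signal is lower, so f₂ = f₀ − Δf = 37600 − 8247 = 29353 Hz.
Rearranging, u = v · (f₂ − f₀)/(f₂ + f₀) = 350 × -8247/66953 ≈ -43 m/s.
So the vehicle is moving at 43 m/s away from the emitter.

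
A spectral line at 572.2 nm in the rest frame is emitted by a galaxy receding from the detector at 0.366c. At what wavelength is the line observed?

Relativistic Doppler for wavelength: λ' = λ₀ · √((1 + β)/(1 − β)).
λ' = 572.2 × √(1.3660/0.6340) = 572.2 × 1.46785 ≈ 839.9 nm.

839.9 nm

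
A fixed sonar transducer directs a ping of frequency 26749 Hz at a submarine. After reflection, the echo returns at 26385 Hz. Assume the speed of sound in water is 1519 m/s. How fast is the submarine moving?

Double Doppler shift off a moving reflector: f₂ = f₀ · (v + u)/(v − u) (u > 0 toward emitter).
Rearranging, u = v · (f₂ − f₀)/(f₂ + f₀) = 1519 × -364/53134 ≈ -10.4 m/s.
So the submarine is moving at 10.4 m/s away from the emitter.

10.4 m/s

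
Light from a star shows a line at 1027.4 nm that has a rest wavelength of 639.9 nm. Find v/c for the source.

0.441

λ'/λ₀ = 1.6056 > 1 (redshift), so the source is receding.
λ'/λ₀ = √((1 + β)/(1 − β)) for a receding source ⇒ β = (r² − 1)/(r² + 1) with r = λ'/λ₀.
β = (2.5778 − 1)/(2.5778 + 1) ≈ 0.441.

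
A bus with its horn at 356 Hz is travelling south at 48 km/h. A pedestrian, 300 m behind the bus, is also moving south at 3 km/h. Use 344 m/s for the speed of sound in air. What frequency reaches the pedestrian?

48 km/h = 13.33 m/s; 3 km/h = 0.8333 m/s.
The pedestrian is behind, so the bus is moving away from it while the pedestrian is moving toward the bus.
General Doppler shift: f' = f · (v + v_o)/(v + v_s).
f' = 356 × (344 + 0.8333)/(344 + 13.33) = 356 × 344.83/357.33 ≈ 344 Hz.

344 Hz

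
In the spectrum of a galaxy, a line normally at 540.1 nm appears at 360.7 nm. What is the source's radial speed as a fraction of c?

0.383

λ'/λ₀ = 0.6678 < 1 (blueshift), so the source is approaching.
λ'/λ₀ = √((1 − β)/(1 + β)) for an approaching source ⇒ β = (1 − r²)/(1 + r²) with r = λ'/λ₀.
β = (1 − 0.4460)/(1 + 0.4460) ≈ 0.383.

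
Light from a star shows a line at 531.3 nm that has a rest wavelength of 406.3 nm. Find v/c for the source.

λ'/λ₀ = 1.3077 > 1 (redshift), so the source is receding.
λ'/λ₀ = √((1 + β)/(1 − β)) for a receding source ⇒ β = (r² − 1)/(r² + 1) with r = λ'/λ₀.
β = (1.7100 − 1)/(1.7100 + 1) ≈ 0.262.

0.262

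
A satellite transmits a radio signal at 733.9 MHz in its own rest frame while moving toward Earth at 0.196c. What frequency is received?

895.1 MHz

Relativistic Doppler for frequency: f' = f₀ · √((1 + β)/(1 − β)).
f' = 733.9 × √(1.1960/0.8040) = 733.9 × 1.21966 ≈ 895.1 MHz.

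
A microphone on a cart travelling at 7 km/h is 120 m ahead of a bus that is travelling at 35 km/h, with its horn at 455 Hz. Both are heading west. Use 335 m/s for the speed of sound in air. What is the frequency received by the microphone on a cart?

35 km/h = 9.722 m/s; 7 km/h = 1.944 m/s.
The microphone on a cart is ahead, so the bus is moving toward it while the microphone on a cart is moving away from the bus.
With source approaching and observer receding, f' = f · (v − v_o)/(v − v_s).
f' = 455 × (335 − 1.944)/(335 − 9.722) = 455 × 333.06/325.28 ≈ 466 Hz.

466 Hz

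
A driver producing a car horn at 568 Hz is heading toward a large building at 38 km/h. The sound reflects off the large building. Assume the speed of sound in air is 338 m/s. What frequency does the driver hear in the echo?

605 Hz

38 km/h = 10.56 m/s.
The large building receives the sound from a moving source: f₁ = f₀ · v/(v − v_e) = 568 × 338/327.44 ≈ 586 Hz.
On the return leg the driver is a moving observer: f₂ = f₁ · (v + v_e)/v = 586 × 348.56/338 ≈ 605 Hz.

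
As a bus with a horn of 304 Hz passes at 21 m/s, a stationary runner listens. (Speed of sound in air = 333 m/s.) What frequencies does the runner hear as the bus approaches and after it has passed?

Approaching: f₁ = f · v/(v − v_s) = 304 × 333/312 ≈ 324 Hz.
Receding: f₂ = f · v/(v + v_s) = 304 × 333/354 ≈ 286 Hz.

324 Hz approaching; 286 Hz receding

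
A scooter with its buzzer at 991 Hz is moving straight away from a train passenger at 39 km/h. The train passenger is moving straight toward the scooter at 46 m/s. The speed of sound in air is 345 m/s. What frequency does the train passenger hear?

1089 Hz

39 km/h = 10.83 m/s.
Both move, so f' = f · (v + v_o)/(v + v_s).
f' = 991 × (345 + 46)/(345 + 10.83) = 991 × 391/355.83 ≈ 1089 Hz.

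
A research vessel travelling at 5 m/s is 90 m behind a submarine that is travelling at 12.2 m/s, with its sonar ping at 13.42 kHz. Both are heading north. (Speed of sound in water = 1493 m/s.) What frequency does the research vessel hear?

13.36 kHz

The research vessel is behind, so the submarine is moving away from it while the research vessel is moving toward the submarine.
General Doppler shift: f' = f · (v + v_o)/(v + v_s).
f' = 13.42 × (1493 + 5)/(1493 + 12.2) = 13.42 × 1498/1505.2 ≈ 13.36 kHz.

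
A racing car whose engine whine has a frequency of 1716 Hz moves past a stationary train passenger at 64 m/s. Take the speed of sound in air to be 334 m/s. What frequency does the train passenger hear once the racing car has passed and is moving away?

1440 Hz

Receding: f₂ = f · v/(v + v_s) = 1716 × 334/398 ≈ 1440 Hz.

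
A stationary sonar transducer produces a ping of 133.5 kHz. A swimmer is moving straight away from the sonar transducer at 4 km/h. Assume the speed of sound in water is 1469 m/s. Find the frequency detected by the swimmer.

133.4 kHz

4 km/h = 1.111 m/s.
Only the observer moves, away from the source, so f' = f · (v − v_o)/v.
f' = 133.5 × (1469 − 1.111)/1469 = 133.5 × 1467.9/1469 ≈ 133.4 kHz.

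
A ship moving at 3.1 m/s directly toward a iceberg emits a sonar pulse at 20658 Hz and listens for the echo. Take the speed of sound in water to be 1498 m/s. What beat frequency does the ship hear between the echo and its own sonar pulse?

86 Hz

The iceberg receives the sound from a moving source: f₁ = f₀ · v/(v − v_e) = 20658 × 1498/1494.9 ≈ 20700.8 Hz.
On the return leg the ship is a moving observer: f₂ = f₁ · (v + v_e)/v = 20700.8 × 1501.1/1498 ≈ 20743.7 Hz.
Beat against the emitted tone: |f₂ − f₀| = 2v_e·f₀/(v − v_e) = 2 × 3.1 × 20658/1494.9 ≈ 86 Hz.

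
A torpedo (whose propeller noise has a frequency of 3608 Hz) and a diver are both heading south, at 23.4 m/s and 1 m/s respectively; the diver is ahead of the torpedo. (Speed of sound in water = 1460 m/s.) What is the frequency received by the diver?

The diver is ahead, so the torpedo is moving toward it while the diver is moving away from the torpedo.
Both move, so f' = f · (v − v_o)/(v − v_s).
f' = 3608 × (1460 − 1)/(1460 − 23.4) = 3608 × 1459/1436.6 ≈ 3664 Hz.

3664 Hz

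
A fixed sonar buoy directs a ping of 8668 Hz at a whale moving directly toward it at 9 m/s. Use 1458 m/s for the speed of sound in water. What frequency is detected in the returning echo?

The whale first receives the wave as a moving observer: f₁ = f₀ · (v + u)/v = 8668 × (1458 + 9)/1458 ≈ 8722 Hz.
On reflection it acts as a source moving toward the stationary detector: f₂ = f₁ · v/(v − u) = 8722 × 1458/1449 ≈ 8776 Hz.
Equivalently f₂ = f₀ · (v + u)/(v − u).

8776 Hz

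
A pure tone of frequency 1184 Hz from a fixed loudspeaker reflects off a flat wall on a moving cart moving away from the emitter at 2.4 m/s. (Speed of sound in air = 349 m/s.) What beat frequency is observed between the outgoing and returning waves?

At the flat wall on a moving cart (a moving observer), f₁ = f₀ · (v − u)/v = 1184 × 346.6/349 ≈ 1175.86 Hz.
On reflection it acts as a source moving away from the stationary detector: f₂ = f₁ · v/(v + u) = 1175.86 × 349/351.4 ≈ 1167.83 Hz.
Beat frequency: |f₂ − f₀| = 2u·f₀/(v + u) = 2 × 2.4 × 1184/351.4 ≈ 16.2 Hz.

16.2 Hz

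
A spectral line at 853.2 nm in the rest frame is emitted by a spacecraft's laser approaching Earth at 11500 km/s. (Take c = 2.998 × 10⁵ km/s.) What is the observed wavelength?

821.1 nm

β = v/c = 11500/299800 = 0.0384.
Relativistic Doppler for wavelength: λ' = λ₀ · √((1 − β)/(1 + β)).
λ' = 853.2 × √(0.9616/1.0384) = 853.2 × 0.96235 ≈ 821.1 nm.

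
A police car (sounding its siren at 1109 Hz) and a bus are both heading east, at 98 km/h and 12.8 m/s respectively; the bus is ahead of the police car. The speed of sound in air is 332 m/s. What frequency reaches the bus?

98 km/h = 27.22 m/s.
The bus is ahead, so the police car is moving toward it while the bus is moving away from the police car.
Both move, so f' = f · (v − v_o)/(v − v_s).
f' = 1109 × (332 − 12.8)/(332 − 27.22) = 1109 × 319.2/304.78 ≈ 1161 Hz.

1161 Hz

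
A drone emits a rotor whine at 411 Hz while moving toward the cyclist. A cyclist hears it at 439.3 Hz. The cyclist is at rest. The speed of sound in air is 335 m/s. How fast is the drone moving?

21.6 m/s

f' = f · v/(v − v_s) ⇒ v_s = v · |1 − f/f'|.
v_s = 335 × |1 − 411/439.3| = 335 × 0.06442 ≈ 21.6 m/s.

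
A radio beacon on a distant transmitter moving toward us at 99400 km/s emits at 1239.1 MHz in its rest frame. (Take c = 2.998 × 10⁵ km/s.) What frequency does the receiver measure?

β = v/c = 99400/299800 = 0.3316.
Relativistic Doppler for frequency: f' = f₀ · √((1 + β)/(1 − β)).
f' = 1239.1 × √(1.3316/0.6684) = 1239.1 × 1.41139 ≈ 1748.9 MHz.

1748.9 MHz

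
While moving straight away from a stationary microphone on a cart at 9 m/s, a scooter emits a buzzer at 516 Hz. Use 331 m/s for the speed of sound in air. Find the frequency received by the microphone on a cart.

With the source moving away from a stationary observer, f' = f · v/(v + v_s).
f' = 516 × 331/(331 + 9) = 516 × 331/340 ≈ 502 Hz.

502 Hz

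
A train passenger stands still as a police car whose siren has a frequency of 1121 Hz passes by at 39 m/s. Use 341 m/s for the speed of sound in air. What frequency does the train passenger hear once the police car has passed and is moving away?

1006 Hz

Receding: f₂ = f · v/(v + v_s) = 1121 × 341/380 ≈ 1006 Hz.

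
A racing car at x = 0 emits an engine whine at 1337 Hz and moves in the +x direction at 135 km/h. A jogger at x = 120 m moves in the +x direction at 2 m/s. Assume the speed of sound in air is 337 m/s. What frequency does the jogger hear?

1495 Hz

135 km/h = 37.5 m/s.
The observer lies on the +x side, so the source is heading toward the observer and the observer is heading away from the source.
Both move, so f' = f · (v − v_o)/(v − v_s).
f' = 1337 × (337 − 2)/(337 − 37.5) = 1337 × 335/299.5 ≈ 1495 Hz.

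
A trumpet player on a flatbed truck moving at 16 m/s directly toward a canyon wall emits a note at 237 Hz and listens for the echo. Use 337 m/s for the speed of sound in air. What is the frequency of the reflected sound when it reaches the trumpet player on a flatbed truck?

261 Hz

The canyon wall receives the sound from a moving source: f₁ = f₀ · v/(v − v_e) = 237 × 337/321 ≈ 249 Hz.
On the return leg the trumpet player on a flatbed truck is a moving observer: f₂ = f₁ · (v + v_e)/v = 249 × 353/337 ≈ 261 Hz.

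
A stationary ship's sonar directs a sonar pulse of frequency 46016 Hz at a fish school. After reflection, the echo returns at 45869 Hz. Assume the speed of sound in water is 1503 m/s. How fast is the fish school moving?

Double Doppler shift off a moving reflector: f₂ = f₀ · (v + u)/(v − u) (u > 0 toward emitter).
Rearranging, u = v · (f₂ − f₀)/(f₂ + f₀) = 1503 × -147/91885 ≈ -2.40 m/s.
So the fish school is moving at 2.40 m/s away from the emitter.

2.40 m/s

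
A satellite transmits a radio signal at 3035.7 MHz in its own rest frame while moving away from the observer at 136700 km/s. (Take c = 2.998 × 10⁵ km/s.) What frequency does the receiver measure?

1855.6 MHz

β = v/c = 136700/299800 = 0.4560.
Relativistic Doppler for frequency: f' = f₀ · √((1 − β)/(1 + β)).
f' = 3035.7 × √(0.5440/1.4560) = 3035.7 × 0.61127 ≈ 1855.6 MHz.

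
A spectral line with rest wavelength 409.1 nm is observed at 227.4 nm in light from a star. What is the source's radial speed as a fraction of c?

λ'/λ₀ = 0.5559 < 1 (blueshift), so the source is approaching.
λ'/λ₀ = √((1 − β)/(1 + β)) for an approaching source ⇒ β = (1 − r²)/(1 + r²) with r = λ'/λ₀.
β = (1 − 0.3090)/(1 + 0.3090) ≈ 0.528.

0.528c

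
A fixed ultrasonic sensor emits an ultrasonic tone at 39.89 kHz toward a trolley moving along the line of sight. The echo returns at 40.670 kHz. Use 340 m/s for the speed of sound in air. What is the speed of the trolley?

Double Doppler shift off a moving reflector: f₂ = f₀ · (v + u)/(v − u) (u > 0 toward emitter).
Rearranging, u = v · (f₂ − f₀)/(f₂ + f₀) = 340 × 0.780/80.560 ≈ 3.3 m/s.
So the trolley is moving at 3.3 m/s toward the emitter.

3.3 m/s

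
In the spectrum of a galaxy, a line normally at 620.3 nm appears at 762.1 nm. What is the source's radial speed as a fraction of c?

λ'/λ₀ = 1.2286 > 1 (redshift), so the source is receding.
λ'/λ₀ = √((1 + β)/(1 − β)) for a receding source ⇒ β = (r² − 1)/(r² + 1) with r = λ'/λ₀.
β = (1.5095 − 1)/(1.5095 + 1) ≈ 0.203.

0.203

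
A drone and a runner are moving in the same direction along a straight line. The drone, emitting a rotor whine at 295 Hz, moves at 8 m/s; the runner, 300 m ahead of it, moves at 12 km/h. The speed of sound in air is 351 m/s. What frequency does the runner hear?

299 Hz

12 km/h = 3.333 m/s.
The runner is ahead, so the drone is moving toward it while the runner is moving away from the drone.
Both move, so f' = f · (v − v_o)/(v − v_s).
f' = 295 × (351 − 3.333)/(351 − 8) = 295 × 347.67/343 ≈ 299 Hz.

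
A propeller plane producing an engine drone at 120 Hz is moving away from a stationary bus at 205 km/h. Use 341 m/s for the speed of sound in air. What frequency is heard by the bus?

103 Hz

205 km/h = 56.94 m/s.
Only the source moves, away from the listener, so f' = f · v/(v + v_s).
f' = 120 × 341/(341 + 56.94) = 120 × 341/397.9 ≈ 103 Hz.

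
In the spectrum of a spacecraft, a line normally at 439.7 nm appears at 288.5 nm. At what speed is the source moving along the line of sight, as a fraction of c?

λ'/λ₀ = 0.6561 < 1 (blueshift), so the source is approaching.
λ'/λ₀ = √((1 − β)/(1 + β)) for an approaching source ⇒ β = (1 − r²)/(1 + r²) with r = λ'/λ₀.
β = (1 − 0.4305)/(1 + 0.4305) ≈ 0.398.

0.398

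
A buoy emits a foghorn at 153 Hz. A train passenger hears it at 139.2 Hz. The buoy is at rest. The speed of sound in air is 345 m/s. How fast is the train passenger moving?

31 m/s

f' < f, so the train passenger is receding.
f' = f · (v − v_o)/v ⇒ v_o = v · |f'/f − 1|.
v_o = 345 × |139.2/153 − 1| = 345 × 0.0902 ≈ 31 m/s.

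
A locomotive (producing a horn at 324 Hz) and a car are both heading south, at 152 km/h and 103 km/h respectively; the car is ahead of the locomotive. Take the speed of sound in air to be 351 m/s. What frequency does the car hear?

338 Hz

152 km/h = 42.22 m/s; 103 km/h = 28.61 m/s.
The car is ahead, so the locomotive is moving toward it while the car is moving away from the locomotive.
With source approaching and observer receding, f' = f · (v − v_o)/(v − v_s).
f' = 324 × (351 − 28.61)/(351 − 42.22) = 324 × 322.39/308.78 ≈ 338 Hz.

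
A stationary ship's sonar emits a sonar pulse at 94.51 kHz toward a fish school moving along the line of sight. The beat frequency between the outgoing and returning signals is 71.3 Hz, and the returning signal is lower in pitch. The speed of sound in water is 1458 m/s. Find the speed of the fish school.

0.55 m/s

Double Doppler shift off a moving reflector: f₂ = f₀ · (v + u)/(v − u) (u > 0 toward emitter).
Returning signal is lower, so f₂ = f₀ − Δf = 94510 − 71.3 = 94438.7 Hz.
Rearranging, u = v · (f₂ − f₀)/(f₂ + f₀) = 1458 × -71.3/188948.7 ≈ -0.55 m/s.
So the fish school is moving at 0.55 m/s away from the emitter.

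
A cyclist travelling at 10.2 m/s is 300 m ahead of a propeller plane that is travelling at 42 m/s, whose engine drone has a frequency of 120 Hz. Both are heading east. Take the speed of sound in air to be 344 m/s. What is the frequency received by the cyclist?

The cyclist is ahead, so the propeller plane is moving toward it while the cyclist is moving away from the propeller plane.
With source approaching and observer receding, f' = f · (v − v_o)/(v − v_s).
f' = 120 × (344 − 10.2)/(344 − 42) = 120 × 333.8/302 ≈ 133 Hz.

133 Hz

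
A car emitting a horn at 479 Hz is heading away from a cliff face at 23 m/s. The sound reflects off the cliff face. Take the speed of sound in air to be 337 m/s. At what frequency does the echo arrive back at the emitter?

418 Hz

The cliff face receives the sound from a moving source: f₁ = f₀ · v/(v + v_e) = 479 × 337/360 ≈ 448 Hz.
On the return leg the car is a moving observer: f₂ = f₁ · (v − v_e)/v = 448 × 314/337 ≈ 418 Hz.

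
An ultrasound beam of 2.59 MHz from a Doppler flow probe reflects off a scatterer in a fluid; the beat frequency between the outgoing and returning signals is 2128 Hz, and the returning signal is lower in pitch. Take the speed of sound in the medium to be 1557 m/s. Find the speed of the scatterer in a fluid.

Double Doppler shift off a moving reflector: f₂ = f₀ · (v + u)/(v − u) (u > 0 toward emitter).
Returning signal is lower, so f₂ = f₀ − Δf = 2590000 − 2128 = 2587872 Hz.
Rearranging, u = v · (f₂ − f₀)/(f₂ + f₀) = 1557 × -2128/5177872 ≈ -0.64 m/s.
So the scatterer in a fluid is moving at 0.64 m/s away from the emitter.

0.64 m/s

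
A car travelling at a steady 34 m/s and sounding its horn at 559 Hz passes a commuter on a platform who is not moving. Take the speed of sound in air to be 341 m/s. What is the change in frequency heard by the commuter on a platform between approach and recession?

113 Hz

Approaching: f₁ = f · v/(v − v_s) = 559 × 341/307 ≈ 621 Hz.
Receding: f₂ = f · v/(v + v_s) = 559 × 341/375 ≈ 508 Hz.
Drop: f₁ − f₂ = 2f·v·v_s/(v² − v_s²) = 2 × 559 × 341 × 34/(341² − 34²) ≈ 113 Hz.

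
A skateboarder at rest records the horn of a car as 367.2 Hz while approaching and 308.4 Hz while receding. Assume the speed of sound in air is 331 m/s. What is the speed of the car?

f₁/f₂ = (v + v_s)/(v − v_s), so v_s = v · (f₁ − f₂)/(f₁ + f₂).
v_s = 331 × (367.2 − 308.4)/(367.2 + 308.4) = 331 × 58.8/675.6 ≈ 29 m/s.

29 m/s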